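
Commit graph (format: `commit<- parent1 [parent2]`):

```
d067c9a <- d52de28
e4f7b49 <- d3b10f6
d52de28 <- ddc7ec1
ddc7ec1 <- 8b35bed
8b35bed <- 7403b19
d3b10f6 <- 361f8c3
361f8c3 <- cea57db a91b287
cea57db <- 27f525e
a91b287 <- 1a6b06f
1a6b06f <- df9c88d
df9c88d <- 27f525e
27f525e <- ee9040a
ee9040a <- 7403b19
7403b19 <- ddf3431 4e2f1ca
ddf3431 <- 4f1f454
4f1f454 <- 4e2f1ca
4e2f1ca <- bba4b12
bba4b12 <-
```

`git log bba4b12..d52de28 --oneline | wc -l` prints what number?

Reachable from d52de28: {4e2f1ca, 4f1f454, 7403b19, 8b35bed, bba4b12, d52de28, ddc7ec1, ddf3431}.
Reachable from bba4b12: {bba4b12}.
In d52de28's history but not bba4b12's: {4e2f1ca, 4f1f454, 7403b19, 8b35bed, d52de28, ddc7ec1, ddf3431} — 7 commits.

7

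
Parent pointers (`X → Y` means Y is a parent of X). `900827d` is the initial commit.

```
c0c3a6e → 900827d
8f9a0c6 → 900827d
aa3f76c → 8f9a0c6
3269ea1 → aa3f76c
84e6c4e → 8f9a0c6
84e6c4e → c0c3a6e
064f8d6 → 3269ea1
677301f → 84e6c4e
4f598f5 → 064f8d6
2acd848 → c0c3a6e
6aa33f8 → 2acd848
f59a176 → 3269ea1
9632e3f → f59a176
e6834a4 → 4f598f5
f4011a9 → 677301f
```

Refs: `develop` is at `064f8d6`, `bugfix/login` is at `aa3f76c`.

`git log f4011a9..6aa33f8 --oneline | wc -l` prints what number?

Reachable from 6aa33f8: {2acd848, 6aa33f8, 900827d, c0c3a6e}.
Reachable from f4011a9: {677301f, 84e6c4e, 8f9a0c6, 900827d, c0c3a6e, f4011a9}.
In 6aa33f8's history but not f4011a9's: {2acd848, 6aa33f8} — 2 commits.

2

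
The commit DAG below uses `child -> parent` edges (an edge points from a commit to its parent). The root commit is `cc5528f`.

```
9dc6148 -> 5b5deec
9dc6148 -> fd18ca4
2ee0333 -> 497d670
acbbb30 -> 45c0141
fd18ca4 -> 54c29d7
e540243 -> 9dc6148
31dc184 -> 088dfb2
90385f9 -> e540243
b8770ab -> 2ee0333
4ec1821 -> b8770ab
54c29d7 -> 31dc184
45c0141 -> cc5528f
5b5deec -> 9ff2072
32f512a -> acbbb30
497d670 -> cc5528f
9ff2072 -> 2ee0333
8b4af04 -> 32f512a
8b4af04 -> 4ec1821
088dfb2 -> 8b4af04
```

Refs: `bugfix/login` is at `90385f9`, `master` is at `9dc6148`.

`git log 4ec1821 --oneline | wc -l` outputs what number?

5

Walking parent pointers from 4ec1821: reachable set = {2ee0333, 497d670, 4ec1821, b8770ab, cc5528f}.
That is 5 commits.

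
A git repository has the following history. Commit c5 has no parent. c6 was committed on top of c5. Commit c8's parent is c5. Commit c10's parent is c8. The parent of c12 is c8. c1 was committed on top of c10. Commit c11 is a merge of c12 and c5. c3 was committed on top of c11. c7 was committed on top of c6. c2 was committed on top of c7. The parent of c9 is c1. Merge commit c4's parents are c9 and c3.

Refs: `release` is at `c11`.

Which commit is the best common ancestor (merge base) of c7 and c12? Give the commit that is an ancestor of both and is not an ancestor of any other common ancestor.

c5

Ancestors of c7: {c5, c6, c7}.
Ancestors of c12: {c12, c5, c8}.
Common ancestors: {c5}.
The only common ancestor is c5, so it is the merge base.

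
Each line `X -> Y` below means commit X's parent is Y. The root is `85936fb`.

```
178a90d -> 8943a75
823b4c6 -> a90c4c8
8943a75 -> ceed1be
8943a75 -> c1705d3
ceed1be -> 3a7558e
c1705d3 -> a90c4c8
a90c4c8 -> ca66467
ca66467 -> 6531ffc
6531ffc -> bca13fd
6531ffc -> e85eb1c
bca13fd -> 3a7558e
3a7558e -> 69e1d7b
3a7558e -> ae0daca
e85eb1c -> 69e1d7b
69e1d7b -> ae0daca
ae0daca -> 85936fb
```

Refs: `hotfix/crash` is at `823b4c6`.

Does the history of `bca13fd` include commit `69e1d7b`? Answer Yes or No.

Yes

Ancestors of bca13fd (commits reachable by following parents): {3a7558e, 69e1d7b, 85936fb, ae0daca, bca13fd}.
69e1d7b is in that set, so it is an ancestor of bca13fd.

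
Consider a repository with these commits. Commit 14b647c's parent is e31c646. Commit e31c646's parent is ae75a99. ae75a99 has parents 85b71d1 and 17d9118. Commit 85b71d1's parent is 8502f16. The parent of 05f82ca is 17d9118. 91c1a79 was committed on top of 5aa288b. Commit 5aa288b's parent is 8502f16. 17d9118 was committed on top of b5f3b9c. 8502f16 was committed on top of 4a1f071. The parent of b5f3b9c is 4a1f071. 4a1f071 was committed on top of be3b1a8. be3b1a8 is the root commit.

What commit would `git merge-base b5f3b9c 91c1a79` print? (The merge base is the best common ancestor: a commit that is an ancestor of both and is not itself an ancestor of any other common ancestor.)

4a1f071

Ancestors of b5f3b9c: {4a1f071, b5f3b9c, be3b1a8}.
Ancestors of 91c1a79: {4a1f071, 5aa288b, 8502f16, 91c1a79, be3b1a8}.
Common ancestors: {4a1f071, be3b1a8}.
Among these, 4a1f071 is not an ancestor of any other common ancestor — it is the merge base.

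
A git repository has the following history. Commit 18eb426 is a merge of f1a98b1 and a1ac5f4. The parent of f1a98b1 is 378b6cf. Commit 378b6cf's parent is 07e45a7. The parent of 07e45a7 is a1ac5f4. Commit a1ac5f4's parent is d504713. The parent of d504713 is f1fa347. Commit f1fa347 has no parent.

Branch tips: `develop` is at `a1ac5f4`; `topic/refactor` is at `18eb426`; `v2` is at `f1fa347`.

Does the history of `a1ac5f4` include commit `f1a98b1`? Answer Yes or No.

Ancestors of a1ac5f4: {a1ac5f4, d504713, f1fa347}.
f1a98b1 is not in that set, so it is not an ancestor of a1ac5f4.

No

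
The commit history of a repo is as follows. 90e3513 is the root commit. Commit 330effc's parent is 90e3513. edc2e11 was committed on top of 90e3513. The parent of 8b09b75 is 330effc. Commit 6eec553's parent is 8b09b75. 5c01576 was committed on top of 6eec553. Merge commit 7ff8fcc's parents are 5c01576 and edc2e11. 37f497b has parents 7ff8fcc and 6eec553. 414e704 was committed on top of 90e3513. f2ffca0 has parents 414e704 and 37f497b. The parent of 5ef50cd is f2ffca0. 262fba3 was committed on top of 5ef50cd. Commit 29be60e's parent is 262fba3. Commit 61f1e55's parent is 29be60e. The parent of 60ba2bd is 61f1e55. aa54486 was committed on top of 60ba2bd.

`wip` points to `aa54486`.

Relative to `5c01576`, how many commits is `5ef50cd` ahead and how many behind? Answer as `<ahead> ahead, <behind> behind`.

6 ahead, 0 behind

Reachable from 5ef50cd: {330effc, 37f497b, 414e704, 5c01576, 5ef50cd, 6eec553, 7ff8fcc, 8b09b75, 90e3513, edc2e11, f2ffca0}.
Reachable from 5c01576: {330effc, 5c01576, 6eec553, 8b09b75, 90e3513}.
Only in 5ef50cd's history (ahead): {37f497b, 414e704, 5ef50cd, 7ff8fcc, edc2e11, f2ffca0} — 6.
Only in 5c01576's history (behind): {} — 0.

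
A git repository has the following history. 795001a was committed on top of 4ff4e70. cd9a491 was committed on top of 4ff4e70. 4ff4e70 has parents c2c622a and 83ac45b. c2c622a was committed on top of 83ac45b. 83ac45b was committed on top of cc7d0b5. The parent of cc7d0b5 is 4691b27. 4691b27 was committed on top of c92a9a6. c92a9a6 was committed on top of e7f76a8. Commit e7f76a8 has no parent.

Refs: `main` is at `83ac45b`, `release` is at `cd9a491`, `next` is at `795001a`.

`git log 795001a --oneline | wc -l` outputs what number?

8

Walking parent pointers from 795001a: reachable set = {4691b27, 4ff4e70, 795001a, 83ac45b, c2c622a, c92a9a6, cc7d0b5, e7f76a8}.
That is 8 commits.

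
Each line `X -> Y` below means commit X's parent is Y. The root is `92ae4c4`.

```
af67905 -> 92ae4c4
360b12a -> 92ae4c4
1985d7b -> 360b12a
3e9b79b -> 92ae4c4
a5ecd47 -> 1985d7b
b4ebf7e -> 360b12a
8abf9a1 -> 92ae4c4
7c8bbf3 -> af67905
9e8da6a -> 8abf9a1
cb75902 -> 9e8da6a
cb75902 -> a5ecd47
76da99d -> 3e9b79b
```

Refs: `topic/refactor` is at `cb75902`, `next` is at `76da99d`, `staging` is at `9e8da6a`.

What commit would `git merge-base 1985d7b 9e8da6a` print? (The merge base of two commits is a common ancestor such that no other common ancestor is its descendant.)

Ancestors of 1985d7b: {1985d7b, 360b12a, 92ae4c4}.
Ancestors of 9e8da6a: {8abf9a1, 92ae4c4, 9e8da6a}.
Common ancestors: {92ae4c4}.
The only common ancestor is 92ae4c4, so it is the merge base.

92ae4c4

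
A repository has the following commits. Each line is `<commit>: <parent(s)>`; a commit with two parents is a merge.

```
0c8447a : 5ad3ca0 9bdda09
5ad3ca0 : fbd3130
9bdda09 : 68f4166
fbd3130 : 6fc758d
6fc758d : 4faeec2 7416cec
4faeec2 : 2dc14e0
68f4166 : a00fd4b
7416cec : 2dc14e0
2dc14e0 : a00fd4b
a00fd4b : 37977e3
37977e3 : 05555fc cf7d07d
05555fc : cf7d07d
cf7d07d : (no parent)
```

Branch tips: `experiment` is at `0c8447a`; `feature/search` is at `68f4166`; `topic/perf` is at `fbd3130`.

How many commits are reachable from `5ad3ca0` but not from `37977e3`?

Reachable from 5ad3ca0: {05555fc, 2dc14e0, 37977e3, 4faeec2, 5ad3ca0, 6fc758d, 7416cec, a00fd4b, cf7d07d, fbd3130}.
Reachable from 37977e3: {05555fc, 37977e3, cf7d07d}.
In 5ad3ca0's history but not 37977e3's: {2dc14e0, 4faeec2, 5ad3ca0, 6fc758d, 7416cec, a00fd4b, fbd3130} — 7 commits.

7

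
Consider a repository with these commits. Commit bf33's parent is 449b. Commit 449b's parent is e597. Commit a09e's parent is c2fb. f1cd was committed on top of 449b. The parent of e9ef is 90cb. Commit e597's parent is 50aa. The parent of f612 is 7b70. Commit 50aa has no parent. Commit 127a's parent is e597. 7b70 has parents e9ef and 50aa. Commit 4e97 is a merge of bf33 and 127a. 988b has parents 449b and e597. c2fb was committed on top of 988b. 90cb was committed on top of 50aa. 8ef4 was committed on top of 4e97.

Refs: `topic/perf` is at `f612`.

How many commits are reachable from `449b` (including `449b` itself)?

3

Walking parent pointers from 449b: reachable set = {449b, 50aa, e597}.
That is 3 commits.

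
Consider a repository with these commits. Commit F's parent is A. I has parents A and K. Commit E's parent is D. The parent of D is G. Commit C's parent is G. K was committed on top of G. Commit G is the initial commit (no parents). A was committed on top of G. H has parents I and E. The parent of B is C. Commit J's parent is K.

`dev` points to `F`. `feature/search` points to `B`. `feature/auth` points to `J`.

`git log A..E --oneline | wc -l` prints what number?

Reachable from E: {D, E, G}.
Reachable from A: {A, G}.
In E's history but not A's: {D, E} — 2 commits.

2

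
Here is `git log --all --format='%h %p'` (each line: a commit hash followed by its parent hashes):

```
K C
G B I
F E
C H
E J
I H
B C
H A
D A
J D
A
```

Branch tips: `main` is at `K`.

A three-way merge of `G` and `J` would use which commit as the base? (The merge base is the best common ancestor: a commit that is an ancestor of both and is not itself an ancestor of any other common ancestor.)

A

Ancestors of G: {A, B, C, G, H, I}.
Ancestors of J: {A, D, J}.
Common ancestors: {A}.
The only common ancestor is A, so it is the merge base.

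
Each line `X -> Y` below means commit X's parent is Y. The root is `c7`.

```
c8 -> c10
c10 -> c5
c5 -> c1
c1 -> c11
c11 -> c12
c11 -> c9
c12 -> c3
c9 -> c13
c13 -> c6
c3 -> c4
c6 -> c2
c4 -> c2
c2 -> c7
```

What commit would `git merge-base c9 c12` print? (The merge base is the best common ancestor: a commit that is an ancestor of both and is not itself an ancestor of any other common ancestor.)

c2

Ancestors of c9: {c13, c2, c6, c7, c9}.
Ancestors of c12: {c12, c2, c3, c4, c7}.
Common ancestors: {c2, c7}.
Among these, c2 is not an ancestor of any other common ancestor — it is the merge base.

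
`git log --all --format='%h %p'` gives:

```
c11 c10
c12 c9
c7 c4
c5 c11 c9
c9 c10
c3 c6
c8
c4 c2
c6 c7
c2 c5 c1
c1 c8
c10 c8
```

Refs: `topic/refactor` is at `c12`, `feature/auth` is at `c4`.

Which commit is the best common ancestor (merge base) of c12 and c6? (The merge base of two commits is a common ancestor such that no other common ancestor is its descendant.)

c9

Ancestors of c12: {c10, c12, c8, c9}.
Ancestors of c6: {c1, c10, c11, c2, c4, c5, c6, c7, c8, c9}.
Common ancestors: {c10, c8, c9}.
Among these, c9 is not an ancestor of any other common ancestor — it is the merge base.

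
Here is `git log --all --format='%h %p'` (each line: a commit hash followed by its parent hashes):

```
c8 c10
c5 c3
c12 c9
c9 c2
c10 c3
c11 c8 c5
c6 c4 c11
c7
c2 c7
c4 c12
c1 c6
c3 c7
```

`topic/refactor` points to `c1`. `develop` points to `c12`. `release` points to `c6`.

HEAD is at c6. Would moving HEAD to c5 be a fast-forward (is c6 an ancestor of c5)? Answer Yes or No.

No

A fast-forward from c6 to c5 is possible iff c6 is an ancestor of c5.
Ancestors of c5: {c3, c5, c7}.
c6 is not among them, so fast-forward is not possible.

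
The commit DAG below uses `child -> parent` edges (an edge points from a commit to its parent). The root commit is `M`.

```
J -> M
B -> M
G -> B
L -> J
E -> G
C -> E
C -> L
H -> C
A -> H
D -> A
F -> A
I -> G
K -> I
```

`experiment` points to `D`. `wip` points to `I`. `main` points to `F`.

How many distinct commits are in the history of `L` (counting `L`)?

Walking parent pointers from L: reachable set = {J, L, M}.
That is 3 commits.

3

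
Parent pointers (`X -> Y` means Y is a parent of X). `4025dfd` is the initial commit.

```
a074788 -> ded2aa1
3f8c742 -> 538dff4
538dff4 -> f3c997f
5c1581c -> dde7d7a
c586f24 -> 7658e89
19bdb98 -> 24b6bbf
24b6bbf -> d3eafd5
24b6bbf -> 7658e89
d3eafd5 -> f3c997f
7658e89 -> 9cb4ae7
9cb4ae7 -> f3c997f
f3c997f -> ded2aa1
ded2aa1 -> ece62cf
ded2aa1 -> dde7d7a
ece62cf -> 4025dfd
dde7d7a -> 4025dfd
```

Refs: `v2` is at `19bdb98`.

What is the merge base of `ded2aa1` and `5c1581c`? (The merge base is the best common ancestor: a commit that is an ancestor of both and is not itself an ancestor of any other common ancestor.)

dde7d7a

Ancestors of ded2aa1: {4025dfd, dde7d7a, ded2aa1, ece62cf}.
Ancestors of 5c1581c: {4025dfd, 5c1581c, dde7d7a}.
Common ancestors: {4025dfd, dde7d7a}.
Among these, dde7d7a is not an ancestor of any other common ancestor — it is the merge base.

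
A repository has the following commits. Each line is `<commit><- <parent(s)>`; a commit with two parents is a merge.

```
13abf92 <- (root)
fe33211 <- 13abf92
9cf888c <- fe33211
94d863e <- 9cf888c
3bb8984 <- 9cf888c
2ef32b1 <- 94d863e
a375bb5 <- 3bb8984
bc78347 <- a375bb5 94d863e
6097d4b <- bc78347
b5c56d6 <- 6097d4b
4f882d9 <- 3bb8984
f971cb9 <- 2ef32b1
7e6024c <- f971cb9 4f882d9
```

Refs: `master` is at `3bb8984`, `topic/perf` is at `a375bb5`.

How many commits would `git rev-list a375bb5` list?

5

Walking parent pointers from a375bb5: reachable set = {13abf92, 3bb8984, 9cf888c, a375bb5, fe33211}.
That is 5 commits.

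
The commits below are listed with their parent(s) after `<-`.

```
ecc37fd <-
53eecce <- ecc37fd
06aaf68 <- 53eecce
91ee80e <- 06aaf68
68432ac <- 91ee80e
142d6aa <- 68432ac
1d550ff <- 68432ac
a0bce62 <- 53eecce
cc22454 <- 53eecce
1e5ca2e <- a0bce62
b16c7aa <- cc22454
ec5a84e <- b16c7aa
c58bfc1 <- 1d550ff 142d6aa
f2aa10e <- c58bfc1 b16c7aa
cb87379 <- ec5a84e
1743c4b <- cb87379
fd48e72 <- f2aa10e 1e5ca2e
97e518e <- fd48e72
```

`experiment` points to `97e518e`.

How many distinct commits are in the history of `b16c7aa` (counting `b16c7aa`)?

Walking parent pointers from b16c7aa: reachable set = {53eecce, b16c7aa, cc22454, ecc37fd}.
That is 4 commits.

4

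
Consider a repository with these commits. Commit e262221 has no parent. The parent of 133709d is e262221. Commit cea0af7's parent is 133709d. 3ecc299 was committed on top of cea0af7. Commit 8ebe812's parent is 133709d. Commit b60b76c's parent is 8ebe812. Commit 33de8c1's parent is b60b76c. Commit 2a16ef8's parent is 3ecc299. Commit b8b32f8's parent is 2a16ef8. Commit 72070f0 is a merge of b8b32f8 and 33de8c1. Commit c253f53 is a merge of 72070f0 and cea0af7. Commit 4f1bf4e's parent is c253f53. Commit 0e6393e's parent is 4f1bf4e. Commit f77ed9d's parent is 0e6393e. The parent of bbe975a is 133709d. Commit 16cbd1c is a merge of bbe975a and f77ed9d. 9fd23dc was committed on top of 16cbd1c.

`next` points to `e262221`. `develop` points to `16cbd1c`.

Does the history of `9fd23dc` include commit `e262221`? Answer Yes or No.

Ancestors of 9fd23dc (commits reachable by following parents): {0e6393e, 133709d, 16cbd1c, 2a16ef8, 33de8c1, 3ecc299, 4f1bf4e, 72070f0, 8ebe812, 9fd23dc, b60b76c, b8b32f8, bbe975a, c253f53, cea0af7, e262221, f77ed9d}.
e262221 is in that set, so it is an ancestor of 9fd23dc.

Yes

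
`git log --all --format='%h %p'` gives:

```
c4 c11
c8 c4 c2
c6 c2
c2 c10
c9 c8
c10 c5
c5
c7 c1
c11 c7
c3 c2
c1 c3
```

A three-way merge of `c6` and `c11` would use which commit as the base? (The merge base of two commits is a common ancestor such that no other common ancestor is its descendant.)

c2

Ancestors of c6: {c10, c2, c5, c6}.
Ancestors of c11: {c1, c10, c11, c2, c3, c5, c7}.
Common ancestors: {c10, c2, c5}.
Among these, c2 is not an ancestor of any other common ancestor — it is the merge base.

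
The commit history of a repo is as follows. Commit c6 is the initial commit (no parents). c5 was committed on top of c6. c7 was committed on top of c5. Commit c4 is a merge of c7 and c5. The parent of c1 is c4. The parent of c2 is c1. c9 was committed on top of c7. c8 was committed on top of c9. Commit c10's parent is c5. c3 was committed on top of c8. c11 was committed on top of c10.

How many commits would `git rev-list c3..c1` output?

Reachable from c1: {c1, c4, c5, c6, c7}.
Reachable from c3: {c3, c5, c6, c7, c8, c9}.
In c1's history but not c3's: {c1, c4} — 2 commits.

2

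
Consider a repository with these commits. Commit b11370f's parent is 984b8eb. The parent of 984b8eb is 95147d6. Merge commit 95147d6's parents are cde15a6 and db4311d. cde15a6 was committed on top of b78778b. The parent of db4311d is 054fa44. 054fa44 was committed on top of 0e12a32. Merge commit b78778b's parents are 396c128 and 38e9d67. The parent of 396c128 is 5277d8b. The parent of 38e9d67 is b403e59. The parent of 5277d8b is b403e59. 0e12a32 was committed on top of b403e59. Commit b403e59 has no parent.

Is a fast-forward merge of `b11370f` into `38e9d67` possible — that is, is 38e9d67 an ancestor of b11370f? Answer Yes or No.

Yes

A fast-forward from 38e9d67 to b11370f is possible iff 38e9d67 is an ancestor of b11370f.
Ancestors of b11370f: {054fa44, 0e12a32, 38e9d67, 396c128, 5277d8b, 95147d6, 984b8eb, b11370f, b403e59, b78778b, cde15a6, db4311d}.
38e9d67 is among them, so fast-forward is possible.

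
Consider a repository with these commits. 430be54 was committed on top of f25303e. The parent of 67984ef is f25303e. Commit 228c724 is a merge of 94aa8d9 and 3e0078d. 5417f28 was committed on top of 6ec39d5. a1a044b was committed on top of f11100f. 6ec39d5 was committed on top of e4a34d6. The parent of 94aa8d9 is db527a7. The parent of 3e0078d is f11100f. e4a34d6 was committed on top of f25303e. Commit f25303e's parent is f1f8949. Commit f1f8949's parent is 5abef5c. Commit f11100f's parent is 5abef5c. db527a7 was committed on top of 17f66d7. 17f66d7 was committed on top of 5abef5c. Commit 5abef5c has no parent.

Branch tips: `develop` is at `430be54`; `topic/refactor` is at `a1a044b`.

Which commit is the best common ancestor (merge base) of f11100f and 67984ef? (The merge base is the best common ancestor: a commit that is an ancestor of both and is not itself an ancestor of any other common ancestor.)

5abef5c

Ancestors of f11100f: {5abef5c, f11100f}.
Ancestors of 67984ef: {5abef5c, 67984ef, f1f8949, f25303e}.
Common ancestors: {5abef5c}.
The only common ancestor is 5abef5c, so it is the merge base.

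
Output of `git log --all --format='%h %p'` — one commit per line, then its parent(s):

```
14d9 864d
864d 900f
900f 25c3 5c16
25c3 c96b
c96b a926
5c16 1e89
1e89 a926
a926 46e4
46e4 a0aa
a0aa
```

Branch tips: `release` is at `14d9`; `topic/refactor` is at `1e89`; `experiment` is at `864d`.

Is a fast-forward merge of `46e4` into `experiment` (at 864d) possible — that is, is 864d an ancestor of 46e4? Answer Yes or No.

A fast-forward from 864d to 46e4 is possible iff 864d is an ancestor of 46e4.
Ancestors of 46e4: {46e4, a0aa}.
864d is not among them, so fast-forward is not possible.

No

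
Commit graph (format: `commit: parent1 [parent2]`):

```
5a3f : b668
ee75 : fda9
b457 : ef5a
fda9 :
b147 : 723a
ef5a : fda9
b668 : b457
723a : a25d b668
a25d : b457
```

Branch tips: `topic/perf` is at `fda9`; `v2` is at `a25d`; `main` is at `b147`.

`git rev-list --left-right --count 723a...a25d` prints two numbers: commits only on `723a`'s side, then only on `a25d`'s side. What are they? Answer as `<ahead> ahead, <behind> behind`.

2 ahead, 0 behind

Reachable from 723a: {723a, a25d, b457, b668, ef5a, fda9}.
Reachable from a25d: {a25d, b457, ef5a, fda9}.
Only in 723a's history (ahead): {723a, b668} — 2.
Only in a25d's history (behind): {} — 0.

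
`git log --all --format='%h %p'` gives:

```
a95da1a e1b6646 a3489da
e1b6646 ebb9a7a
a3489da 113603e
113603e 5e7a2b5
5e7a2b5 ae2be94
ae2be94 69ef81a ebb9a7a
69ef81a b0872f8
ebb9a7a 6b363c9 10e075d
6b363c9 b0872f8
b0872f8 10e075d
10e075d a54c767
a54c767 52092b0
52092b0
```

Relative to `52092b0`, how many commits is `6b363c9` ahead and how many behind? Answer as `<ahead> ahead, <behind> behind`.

Reachable from 6b363c9: {10e075d, 52092b0, 6b363c9, a54c767, b0872f8}.
Reachable from 52092b0: {52092b0}.
Only in 6b363c9's history (ahead): {10e075d, 6b363c9, a54c767, b0872f8} — 4.
Only in 52092b0's history (behind): {} — 0.

4 ahead, 0 behind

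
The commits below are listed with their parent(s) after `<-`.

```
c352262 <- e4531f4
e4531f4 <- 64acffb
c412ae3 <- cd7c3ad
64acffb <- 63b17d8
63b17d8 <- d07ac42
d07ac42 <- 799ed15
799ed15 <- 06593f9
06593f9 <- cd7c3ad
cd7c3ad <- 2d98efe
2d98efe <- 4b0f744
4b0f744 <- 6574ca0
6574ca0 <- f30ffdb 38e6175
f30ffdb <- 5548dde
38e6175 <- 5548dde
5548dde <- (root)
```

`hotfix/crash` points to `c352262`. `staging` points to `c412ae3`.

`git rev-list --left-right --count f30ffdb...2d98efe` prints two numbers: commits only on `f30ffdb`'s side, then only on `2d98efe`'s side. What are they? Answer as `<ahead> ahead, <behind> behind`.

Reachable from f30ffdb: {5548dde, f30ffdb}.
Reachable from 2d98efe: {2d98efe, 38e6175, 4b0f744, 5548dde, 6574ca0, f30ffdb}.
Only in f30ffdb's history (ahead): {} — 0.
Only in 2d98efe's history (behind): {2d98efe, 38e6175, 4b0f744, 6574ca0} — 4.

0 ahead, 4 behind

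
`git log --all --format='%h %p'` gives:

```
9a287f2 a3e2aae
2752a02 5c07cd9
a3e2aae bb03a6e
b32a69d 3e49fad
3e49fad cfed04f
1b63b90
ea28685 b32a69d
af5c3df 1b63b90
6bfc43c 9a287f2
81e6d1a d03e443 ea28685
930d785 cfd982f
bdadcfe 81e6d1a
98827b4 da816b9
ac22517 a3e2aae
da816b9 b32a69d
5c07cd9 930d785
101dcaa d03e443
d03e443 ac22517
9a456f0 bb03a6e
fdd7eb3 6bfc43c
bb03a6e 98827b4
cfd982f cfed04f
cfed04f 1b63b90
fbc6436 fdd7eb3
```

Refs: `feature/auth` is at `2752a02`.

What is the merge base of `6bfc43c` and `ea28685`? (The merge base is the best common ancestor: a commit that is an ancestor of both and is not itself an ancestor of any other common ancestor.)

b32a69d

Ancestors of 6bfc43c: {1b63b90, 3e49fad, 6bfc43c, 98827b4, 9a287f2, a3e2aae, b32a69d, bb03a6e, cfed04f, da816b9}.
Ancestors of ea28685: {1b63b90, 3e49fad, b32a69d, cfed04f, ea28685}.
Common ancestors: {1b63b90, 3e49fad, b32a69d, cfed04f}.
Among these, b32a69d is not an ancestor of any other common ancestor — it is the merge base.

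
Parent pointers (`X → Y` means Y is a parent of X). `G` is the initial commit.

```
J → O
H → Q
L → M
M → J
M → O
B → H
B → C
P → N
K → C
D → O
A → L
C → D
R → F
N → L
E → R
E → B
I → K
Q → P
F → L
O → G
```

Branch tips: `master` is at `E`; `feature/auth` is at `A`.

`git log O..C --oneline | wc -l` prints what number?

2

Reachable from C: {C, D, G, O}.
Reachable from O: {G, O}.
In C's history but not O's: {C, D} — 2 commits.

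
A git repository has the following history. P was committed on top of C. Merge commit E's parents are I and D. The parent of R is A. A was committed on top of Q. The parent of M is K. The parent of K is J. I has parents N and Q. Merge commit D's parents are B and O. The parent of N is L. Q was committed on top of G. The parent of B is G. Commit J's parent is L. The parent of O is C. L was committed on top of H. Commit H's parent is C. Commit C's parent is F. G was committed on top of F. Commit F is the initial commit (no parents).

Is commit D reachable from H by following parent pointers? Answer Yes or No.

Ancestors of H: {C, F, H}.
D is not in that set, so it is not an ancestor of H.

No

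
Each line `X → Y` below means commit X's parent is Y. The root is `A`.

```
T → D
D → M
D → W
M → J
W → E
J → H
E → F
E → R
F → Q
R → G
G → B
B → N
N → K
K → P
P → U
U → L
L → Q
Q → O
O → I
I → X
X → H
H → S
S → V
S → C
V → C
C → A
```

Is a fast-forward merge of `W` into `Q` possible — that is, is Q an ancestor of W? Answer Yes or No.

A fast-forward from Q to W is possible iff Q is an ancestor of W.
Ancestors of W: {A, B, C, E, F, G, H, I, K, L, N, O, P, Q, R, S, U, V, W, X}.
Q is among them, so fast-forward is possible.

Yes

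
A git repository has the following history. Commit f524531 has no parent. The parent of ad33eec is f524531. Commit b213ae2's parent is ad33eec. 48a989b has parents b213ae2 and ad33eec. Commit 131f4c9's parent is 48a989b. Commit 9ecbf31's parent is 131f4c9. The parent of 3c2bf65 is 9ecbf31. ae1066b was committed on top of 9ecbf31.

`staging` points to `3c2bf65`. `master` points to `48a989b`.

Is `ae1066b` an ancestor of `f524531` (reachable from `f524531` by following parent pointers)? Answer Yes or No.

No

Ancestors of f524531: {f524531}.
ae1066b is not in that set, so it is not an ancestor of f524531.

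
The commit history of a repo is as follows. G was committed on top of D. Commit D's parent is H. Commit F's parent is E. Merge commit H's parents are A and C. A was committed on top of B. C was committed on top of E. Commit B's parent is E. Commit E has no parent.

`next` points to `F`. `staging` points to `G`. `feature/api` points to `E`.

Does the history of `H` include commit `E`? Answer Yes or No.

Yes

Ancestors of H (commits reachable by following parents): {A, B, C, E, H}.
E is in that set, so it is an ancestor of H.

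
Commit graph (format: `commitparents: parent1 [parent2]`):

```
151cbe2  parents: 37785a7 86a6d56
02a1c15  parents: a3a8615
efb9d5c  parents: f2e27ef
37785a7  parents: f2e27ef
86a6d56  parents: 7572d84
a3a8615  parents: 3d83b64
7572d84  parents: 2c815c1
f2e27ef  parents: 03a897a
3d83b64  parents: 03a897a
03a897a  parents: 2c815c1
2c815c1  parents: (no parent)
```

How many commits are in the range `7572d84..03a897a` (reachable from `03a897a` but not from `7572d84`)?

1

Reachable from 03a897a: {03a897a, 2c815c1}.
Reachable from 7572d84: {2c815c1, 7572d84}.
In 03a897a's history but not 7572d84's: {03a897a} — 1 commit.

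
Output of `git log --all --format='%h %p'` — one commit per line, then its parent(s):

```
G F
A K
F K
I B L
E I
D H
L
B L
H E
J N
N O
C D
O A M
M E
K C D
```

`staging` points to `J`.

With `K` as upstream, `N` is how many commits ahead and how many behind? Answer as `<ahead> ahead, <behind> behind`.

4 ahead, 0 behind

Reachable from N: {A, B, C, D, E, H, I, K, L, M, N, O}.
Reachable from K: {B, C, D, E, H, I, K, L}.
Only in N's history (ahead): {A, M, N, O} — 4.
Only in K's history (behind): {} — 0.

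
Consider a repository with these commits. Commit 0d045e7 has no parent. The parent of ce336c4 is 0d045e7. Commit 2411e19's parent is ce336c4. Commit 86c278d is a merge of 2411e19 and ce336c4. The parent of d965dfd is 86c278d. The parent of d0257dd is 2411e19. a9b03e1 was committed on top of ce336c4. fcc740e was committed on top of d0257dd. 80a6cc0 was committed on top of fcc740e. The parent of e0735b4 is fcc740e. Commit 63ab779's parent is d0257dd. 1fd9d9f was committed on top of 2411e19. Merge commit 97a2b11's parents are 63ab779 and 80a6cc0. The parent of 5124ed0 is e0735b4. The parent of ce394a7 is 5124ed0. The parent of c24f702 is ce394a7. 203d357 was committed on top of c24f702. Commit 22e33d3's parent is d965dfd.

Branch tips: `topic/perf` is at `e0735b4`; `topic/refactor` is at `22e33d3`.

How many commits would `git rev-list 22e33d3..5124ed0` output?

Reachable from 5124ed0: {0d045e7, 2411e19, 5124ed0, ce336c4, d0257dd, e0735b4, fcc740e}.
Reachable from 22e33d3: {0d045e7, 22e33d3, 2411e19, 86c278d, ce336c4, d965dfd}.
In 5124ed0's history but not 22e33d3's: {5124ed0, d0257dd, e0735b4, fcc740e} — 4 commits.

4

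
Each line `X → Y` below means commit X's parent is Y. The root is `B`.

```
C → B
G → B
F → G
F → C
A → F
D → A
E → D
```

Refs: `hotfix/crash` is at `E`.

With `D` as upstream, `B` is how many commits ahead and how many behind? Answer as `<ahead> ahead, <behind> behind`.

0 ahead, 5 behind

Reachable from B: {B}.
Reachable from D: {A, B, C, D, F, G}.
Only in B's history (ahead): {} — 0.
Only in D's history (behind): {A, C, D, F, G} — 5.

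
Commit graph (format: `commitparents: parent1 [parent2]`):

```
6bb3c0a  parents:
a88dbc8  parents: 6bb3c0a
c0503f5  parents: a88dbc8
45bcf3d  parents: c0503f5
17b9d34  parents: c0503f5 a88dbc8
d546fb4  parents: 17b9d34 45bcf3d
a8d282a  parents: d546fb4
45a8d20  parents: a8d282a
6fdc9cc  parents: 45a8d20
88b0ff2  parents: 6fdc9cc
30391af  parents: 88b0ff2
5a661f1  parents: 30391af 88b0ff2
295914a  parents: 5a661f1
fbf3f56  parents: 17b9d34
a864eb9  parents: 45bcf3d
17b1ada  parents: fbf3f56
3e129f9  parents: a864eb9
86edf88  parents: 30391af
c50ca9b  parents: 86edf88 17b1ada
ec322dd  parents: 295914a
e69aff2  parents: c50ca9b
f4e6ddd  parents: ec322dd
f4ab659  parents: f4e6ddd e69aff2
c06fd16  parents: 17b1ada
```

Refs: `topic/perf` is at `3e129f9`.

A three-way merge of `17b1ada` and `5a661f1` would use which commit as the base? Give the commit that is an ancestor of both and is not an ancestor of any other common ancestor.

Ancestors of 17b1ada: {17b1ada, 17b9d34, 6bb3c0a, a88dbc8, c0503f5, fbf3f56}.
Ancestors of 5a661f1: {17b9d34, 30391af, 45a8d20, 45bcf3d, 5a661f1, 6bb3c0a, 6fdc9cc, 88b0ff2, a88dbc8, a8d282a, c0503f5, d546fb4}.
Common ancestors: {17b9d34, 6bb3c0a, a88dbc8, c0503f5}.
Among these, 17b9d34 is not an ancestor of any other common ancestor — it is the merge base.

17b9d34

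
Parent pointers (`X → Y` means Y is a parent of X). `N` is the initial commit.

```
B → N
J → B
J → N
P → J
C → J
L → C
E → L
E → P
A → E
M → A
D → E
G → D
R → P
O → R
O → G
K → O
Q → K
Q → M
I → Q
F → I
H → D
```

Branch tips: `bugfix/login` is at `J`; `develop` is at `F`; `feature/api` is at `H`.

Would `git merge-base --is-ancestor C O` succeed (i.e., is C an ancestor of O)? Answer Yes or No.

Ancestors of O (commits reachable by following parents): {B, C, D, E, G, J, L, N, O, P, R}.
C is in that set, so it is an ancestor of O.

Yes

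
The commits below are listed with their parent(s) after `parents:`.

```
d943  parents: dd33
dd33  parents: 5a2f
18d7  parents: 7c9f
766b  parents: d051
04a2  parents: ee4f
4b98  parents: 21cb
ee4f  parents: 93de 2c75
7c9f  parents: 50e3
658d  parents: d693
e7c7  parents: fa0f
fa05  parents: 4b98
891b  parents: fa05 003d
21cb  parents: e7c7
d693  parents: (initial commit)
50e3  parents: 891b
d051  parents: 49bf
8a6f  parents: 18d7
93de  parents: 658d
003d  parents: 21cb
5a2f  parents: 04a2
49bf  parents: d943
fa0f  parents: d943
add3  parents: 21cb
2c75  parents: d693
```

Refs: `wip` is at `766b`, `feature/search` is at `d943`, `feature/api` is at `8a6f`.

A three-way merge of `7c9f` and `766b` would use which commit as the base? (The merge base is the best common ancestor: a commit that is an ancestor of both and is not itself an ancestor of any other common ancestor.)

d943

Ancestors of 7c9f: {003d, 04a2, 21cb, 2c75, 4b98, 50e3, 5a2f, 658d, 7c9f, 891b, 93de, d693, d943, dd33, e7c7, ee4f, fa05, fa0f}.
Ancestors of 766b: {04a2, 2c75, 49bf, 5a2f, 658d, 766b, 93de, d051, d693, d943, dd33, ee4f}.
Common ancestors: {04a2, 2c75, 5a2f, 658d, 93de, d693, d943, dd33, ee4f}.
Among these, d943 is not an ancestor of any other common ancestor — it is the merge base.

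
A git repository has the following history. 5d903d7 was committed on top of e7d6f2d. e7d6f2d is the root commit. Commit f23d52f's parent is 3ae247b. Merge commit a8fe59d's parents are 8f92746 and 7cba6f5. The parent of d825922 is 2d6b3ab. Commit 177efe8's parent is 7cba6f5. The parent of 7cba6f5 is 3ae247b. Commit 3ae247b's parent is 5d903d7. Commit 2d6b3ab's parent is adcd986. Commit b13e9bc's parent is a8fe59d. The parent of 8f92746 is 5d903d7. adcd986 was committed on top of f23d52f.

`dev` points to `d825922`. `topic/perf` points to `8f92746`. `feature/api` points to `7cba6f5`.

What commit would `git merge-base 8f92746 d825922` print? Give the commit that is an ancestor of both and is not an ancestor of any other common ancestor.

5d903d7

Ancestors of 8f92746: {5d903d7, 8f92746, e7d6f2d}.
Ancestors of d825922: {2d6b3ab, 3ae247b, 5d903d7, adcd986, d825922, e7d6f2d, f23d52f}.
Common ancestors: {5d903d7, e7d6f2d}.
Among these, 5d903d7 is not an ancestor of any other common ancestor — it is the merge base.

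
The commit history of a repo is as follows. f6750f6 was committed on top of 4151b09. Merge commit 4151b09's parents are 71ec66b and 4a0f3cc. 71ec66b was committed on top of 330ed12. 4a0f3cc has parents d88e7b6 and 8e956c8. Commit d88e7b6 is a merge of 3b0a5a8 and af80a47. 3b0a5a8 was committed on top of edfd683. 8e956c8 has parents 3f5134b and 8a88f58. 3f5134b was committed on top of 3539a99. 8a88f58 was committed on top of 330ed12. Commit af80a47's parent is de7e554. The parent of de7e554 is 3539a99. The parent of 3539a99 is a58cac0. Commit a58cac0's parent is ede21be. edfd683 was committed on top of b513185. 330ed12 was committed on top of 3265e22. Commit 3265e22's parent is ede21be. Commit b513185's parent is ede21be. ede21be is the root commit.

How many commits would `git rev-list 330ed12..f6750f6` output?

Reachable from f6750f6: {3265e22, 330ed12, 3539a99, 3b0a5a8, 3f5134b, 4151b09, 4a0f3cc, 71ec66b, 8a88f58, 8e956c8, a58cac0, af80a47, b513185, d88e7b6, de7e554, ede21be, edfd683, f6750f6}.
Reachable from 330ed12: {3265e22, 330ed12, ede21be}.
In f6750f6's history but not 330ed12's: {3539a99, 3b0a5a8, 3f5134b, 4151b09, 4a0f3cc, 71ec66b, 8a88f58, 8e956c8, a58cac0, af80a47, b513185, d88e7b6, de7e554, edfd683, f6750f6} — 15 commits.

15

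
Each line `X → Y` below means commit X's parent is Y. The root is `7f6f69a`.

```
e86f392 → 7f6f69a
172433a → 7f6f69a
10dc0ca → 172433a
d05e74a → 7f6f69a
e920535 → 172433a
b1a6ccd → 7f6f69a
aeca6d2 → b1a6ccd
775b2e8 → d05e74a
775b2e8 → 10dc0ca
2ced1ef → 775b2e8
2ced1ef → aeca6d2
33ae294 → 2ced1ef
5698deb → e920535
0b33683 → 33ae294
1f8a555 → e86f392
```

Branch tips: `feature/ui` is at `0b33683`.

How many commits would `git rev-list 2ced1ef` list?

Walking parent pointers from 2ced1ef: reachable set = {10dc0ca, 172433a, 2ced1ef, 775b2e8, 7f6f69a, aeca6d2, b1a6ccd, d05e74a}.
That is 8 commits.

8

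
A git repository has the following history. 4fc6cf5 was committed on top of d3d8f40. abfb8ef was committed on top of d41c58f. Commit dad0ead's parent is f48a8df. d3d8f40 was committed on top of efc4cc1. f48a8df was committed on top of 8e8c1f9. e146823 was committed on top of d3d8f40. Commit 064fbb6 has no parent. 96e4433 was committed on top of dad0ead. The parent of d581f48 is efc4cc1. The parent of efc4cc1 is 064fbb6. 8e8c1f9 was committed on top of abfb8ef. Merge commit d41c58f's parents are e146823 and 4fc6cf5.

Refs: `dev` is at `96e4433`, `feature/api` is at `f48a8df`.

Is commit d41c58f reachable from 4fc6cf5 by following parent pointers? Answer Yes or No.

Ancestors of 4fc6cf5: {064fbb6, 4fc6cf5, d3d8f40, efc4cc1}.
d41c58f is not in that set, so it is not an ancestor of 4fc6cf5.

No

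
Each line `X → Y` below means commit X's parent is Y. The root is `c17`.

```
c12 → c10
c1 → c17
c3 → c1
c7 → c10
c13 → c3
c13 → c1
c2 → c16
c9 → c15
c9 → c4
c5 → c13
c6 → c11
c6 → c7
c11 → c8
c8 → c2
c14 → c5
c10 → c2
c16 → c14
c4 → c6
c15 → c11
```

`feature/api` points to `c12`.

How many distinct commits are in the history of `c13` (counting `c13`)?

4

Walking parent pointers from c13: reachable set = {c1, c13, c17, c3}.
That is 4 commits.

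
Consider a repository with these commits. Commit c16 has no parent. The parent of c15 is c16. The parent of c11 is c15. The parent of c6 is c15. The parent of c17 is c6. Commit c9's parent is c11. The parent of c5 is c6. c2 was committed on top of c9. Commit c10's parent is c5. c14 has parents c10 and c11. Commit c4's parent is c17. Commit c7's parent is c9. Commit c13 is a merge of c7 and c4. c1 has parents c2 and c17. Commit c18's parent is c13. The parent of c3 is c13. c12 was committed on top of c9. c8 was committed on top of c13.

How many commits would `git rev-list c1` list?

8

Walking parent pointers from c1: reachable set = {c1, c11, c15, c16, c17, c2, c6, c9}.
That is 8 commits.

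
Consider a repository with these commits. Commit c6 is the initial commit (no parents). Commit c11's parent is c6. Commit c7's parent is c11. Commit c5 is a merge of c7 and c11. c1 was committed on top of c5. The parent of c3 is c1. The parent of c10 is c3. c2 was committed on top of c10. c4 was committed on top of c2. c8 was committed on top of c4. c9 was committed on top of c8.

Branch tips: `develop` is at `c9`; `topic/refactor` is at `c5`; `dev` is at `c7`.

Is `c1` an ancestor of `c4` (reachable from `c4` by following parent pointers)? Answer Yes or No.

Ancestors of c4 (commits reachable by following parents): {c1, c10, c11, c2, c3, c4, c5, c6, c7}.
c1 is in that set, so it is an ancestor of c4.

Yes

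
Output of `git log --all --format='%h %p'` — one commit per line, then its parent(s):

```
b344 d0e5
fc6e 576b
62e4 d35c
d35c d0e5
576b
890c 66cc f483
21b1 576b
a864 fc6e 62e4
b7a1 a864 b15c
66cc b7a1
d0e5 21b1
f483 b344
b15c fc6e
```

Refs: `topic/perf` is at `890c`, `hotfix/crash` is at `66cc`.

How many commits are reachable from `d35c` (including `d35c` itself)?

4

Walking parent pointers from d35c: reachable set = {21b1, 576b, d0e5, d35c}.
That is 4 commits.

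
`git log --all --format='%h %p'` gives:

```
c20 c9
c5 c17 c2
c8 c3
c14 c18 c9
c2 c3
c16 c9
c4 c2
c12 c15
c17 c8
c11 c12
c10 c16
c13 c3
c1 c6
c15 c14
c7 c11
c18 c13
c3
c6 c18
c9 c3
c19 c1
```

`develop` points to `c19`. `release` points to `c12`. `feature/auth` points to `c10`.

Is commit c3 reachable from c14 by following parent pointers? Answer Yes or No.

Yes

Ancestors of c14 (commits reachable by following parents): {c13, c14, c18, c3, c9}.
c3 is in that set, so it is an ancestor of c14.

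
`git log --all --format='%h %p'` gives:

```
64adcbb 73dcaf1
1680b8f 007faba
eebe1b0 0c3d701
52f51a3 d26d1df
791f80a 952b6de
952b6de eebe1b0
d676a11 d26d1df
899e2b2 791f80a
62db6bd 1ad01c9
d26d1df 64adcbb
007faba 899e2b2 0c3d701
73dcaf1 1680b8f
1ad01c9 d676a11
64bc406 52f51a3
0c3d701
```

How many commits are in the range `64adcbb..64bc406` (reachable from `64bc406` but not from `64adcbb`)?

3

Reachable from 64bc406: {007faba, 0c3d701, 1680b8f, 52f51a3, 64adcbb, 64bc406, 73dcaf1, 791f80a, 899e2b2, 952b6de, d26d1df, eebe1b0}.
Reachable from 64adcbb: {007faba, 0c3d701, 1680b8f, 64adcbb, 73dcaf1, 791f80a, 899e2b2, 952b6de, eebe1b0}.
In 64bc406's history but not 64adcbb's: {52f51a3, 64bc406, d26d1df} — 3 commits.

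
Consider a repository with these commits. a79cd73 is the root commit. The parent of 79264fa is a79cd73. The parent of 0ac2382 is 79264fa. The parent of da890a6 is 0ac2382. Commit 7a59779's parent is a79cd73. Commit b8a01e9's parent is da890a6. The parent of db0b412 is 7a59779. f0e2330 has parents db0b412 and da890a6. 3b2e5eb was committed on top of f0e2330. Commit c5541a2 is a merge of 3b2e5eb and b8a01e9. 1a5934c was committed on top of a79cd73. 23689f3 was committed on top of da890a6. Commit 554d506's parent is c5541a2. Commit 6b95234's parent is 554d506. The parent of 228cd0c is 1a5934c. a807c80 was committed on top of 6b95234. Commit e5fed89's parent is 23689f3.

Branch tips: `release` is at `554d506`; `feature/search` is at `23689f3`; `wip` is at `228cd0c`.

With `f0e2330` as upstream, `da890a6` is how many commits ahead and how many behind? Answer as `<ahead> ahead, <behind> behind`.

0 ahead, 3 behind

Reachable from da890a6: {0ac2382, 79264fa, a79cd73, da890a6}.
Reachable from f0e2330: {0ac2382, 79264fa, 7a59779, a79cd73, da890a6, db0b412, f0e2330}.
Only in da890a6's history (ahead): {} — 0.
Only in f0e2330's history (behind): {7a59779, db0b412, f0e2330} — 3.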